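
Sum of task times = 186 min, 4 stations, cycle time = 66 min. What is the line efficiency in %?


Formula: Efficiency = Sum of Task Times / (N_stations * CT) * 100
Total station capacity = 4 stations * 66 min = 264 min
Efficiency = 186 / 264 * 100 = 70.5%

70.5%


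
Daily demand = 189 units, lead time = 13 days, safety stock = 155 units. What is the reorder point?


Formula: ROP = (Daily Demand * Lead Time) + Safety Stock
Demand during lead time = 189 * 13 = 2457 units
ROP = 2457 + 155 = 2612 units

2612 units


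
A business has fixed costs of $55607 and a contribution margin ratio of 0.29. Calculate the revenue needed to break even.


Formula: BER = Fixed Costs / Contribution Margin Ratio
BER = $55607 / 0.29
BER = $191748.28 (to the nearest cent)

$191748.28


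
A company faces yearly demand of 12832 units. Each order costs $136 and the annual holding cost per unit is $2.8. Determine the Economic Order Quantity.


Formula: EOQ = sqrt(2 * D * S / H)
Numerator: 2 * 12832 * 136 = 3490304
2DS/H = 3490304 / 2.8 = 1246537.1
EOQ = sqrt(1246537.1) = 1116.5 units

1116.5 units


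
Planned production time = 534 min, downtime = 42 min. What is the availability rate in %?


Formula: Availability = (Planned Time - Downtime) / Planned Time * 100
Uptime = 534 - 42 = 492 min
Availability = 492 / 534 * 100 = 92.1%

92.1%


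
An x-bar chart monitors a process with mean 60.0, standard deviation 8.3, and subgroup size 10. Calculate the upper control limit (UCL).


UCL = 60.0 + 3 * 8.3 / sqrt(10)

67.87


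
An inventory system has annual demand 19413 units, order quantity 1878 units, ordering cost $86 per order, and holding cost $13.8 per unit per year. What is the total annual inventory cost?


TC = 19413/1878 * 86 + 1878/2 * 13.8

$13847.19


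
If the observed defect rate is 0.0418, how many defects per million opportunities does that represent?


DPMO = defect_rate * 1000000 = 0.0418 * 1000000

41800


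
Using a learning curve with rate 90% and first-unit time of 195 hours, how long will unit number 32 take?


Formula: T_n = T_1 * (learning_rate)^(log2(n)) where learning_rate = rate/100
Doublings = log2(32) = 5
T_n = 195 * 0.9^5
T_n = 195 * 0.5905 = 115.1 hours

115.1 hours


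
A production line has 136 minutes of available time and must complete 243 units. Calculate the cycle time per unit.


Formula: CT = Available Time / Number of Units
CT = 136 min / 243 units
CT = 0.56 min/unit

0.56 min/unit


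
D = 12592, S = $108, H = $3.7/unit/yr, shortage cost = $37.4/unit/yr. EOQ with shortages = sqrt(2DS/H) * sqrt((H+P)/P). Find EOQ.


Formula: EOQ* = sqrt(2DS/H) * sqrt((H+P)/P)
Base EOQ = sqrt(2*12592*108/3.7) = 857.38 units
Correction = sqrt((3.7+37.4)/37.4) = 1.0483
EOQ* = 857.38 * 1.0483 = 898.8 units

898.8 units


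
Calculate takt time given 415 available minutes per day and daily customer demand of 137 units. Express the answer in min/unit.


Formula: Takt Time = Available Production Time / Customer Demand
Takt = 415 min/day / 137 units/day
Takt = 3.03 min/unit

3.03 min/unit


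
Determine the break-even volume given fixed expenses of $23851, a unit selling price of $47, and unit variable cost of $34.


Formula: BEQ = Fixed Costs / (Price - Variable Cost)
Contribution margin = $47 - $34 = $13/unit
BEQ = ceil($23851 / $13/unit) = ceil(1834.69) = 1835 units

1835 units


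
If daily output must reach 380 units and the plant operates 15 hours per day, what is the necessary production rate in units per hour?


Formula: Production Rate = Daily Demand / Available Hours
Rate = 380 units/day / 15 hours/day
Rate = 25.3 units/hour

25.3 units/hour


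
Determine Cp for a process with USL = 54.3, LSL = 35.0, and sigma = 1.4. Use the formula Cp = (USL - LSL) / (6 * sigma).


Cp = (54.3 - 35.0) / (6 * 1.4)

2.3


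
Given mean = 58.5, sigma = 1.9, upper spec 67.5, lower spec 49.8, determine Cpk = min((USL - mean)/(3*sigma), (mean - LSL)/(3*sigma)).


Cpu = (67.5 - 58.5) / (3 * 1.9) = 1.58
Cpl = (58.5 - 49.8) / (3 * 1.9) = 1.53
Cpk = min(1.58, 1.53) = 1.53

1.53


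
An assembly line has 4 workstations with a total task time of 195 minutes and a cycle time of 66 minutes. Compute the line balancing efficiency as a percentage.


Formula: Efficiency = Sum of Task Times / (N_stations * CT) * 100
Total station capacity = 4 stations * 66 min = 264 min
Efficiency = 195 / 264 * 100 = 73.9%

73.9%


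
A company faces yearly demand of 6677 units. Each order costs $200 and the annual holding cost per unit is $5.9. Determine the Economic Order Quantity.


Formula: EOQ = sqrt(2 * D * S / H)
Numerator: 2 * 6677 * 200 = 2670800
2DS/H = 2670800 / 5.9 = 452678.0
EOQ = sqrt(452678.0) = 672.8 units

672.8 units


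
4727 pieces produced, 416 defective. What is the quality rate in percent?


Formula: Quality Rate = Good Pieces / Total Pieces * 100
Good pieces = 4727 - 416 = 4311
QR = 4311 / 4727 * 100 = 91.2%

91.2%


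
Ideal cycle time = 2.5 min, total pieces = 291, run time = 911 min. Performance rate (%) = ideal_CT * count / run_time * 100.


Formula: Performance = (Ideal CT * Total Count) / Run Time * 100
Ideal output time = 2.5 * 291 = 727.5 min
Performance = 727.5 / 911 * 100 = 79.9%

79.9%


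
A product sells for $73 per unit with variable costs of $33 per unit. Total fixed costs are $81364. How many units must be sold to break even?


Formula: BEQ = Fixed Costs / (Price - Variable Cost)
Contribution margin = $73 - $33 = $40/unit
BEQ = ceil($81364 / $40/unit) = ceil(2034.1) = 2035 units

2035 units


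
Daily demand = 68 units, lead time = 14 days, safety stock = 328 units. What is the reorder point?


Formula: ROP = (Daily Demand * Lead Time) + Safety Stock
Demand during lead time = 68 * 14 = 952 units
ROP = 952 + 328 = 1280 units

1280 units


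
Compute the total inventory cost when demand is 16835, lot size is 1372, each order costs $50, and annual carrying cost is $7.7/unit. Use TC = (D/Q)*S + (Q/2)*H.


TC = 16835/1372 * 50 + 1372/2 * 7.7

$5895.72


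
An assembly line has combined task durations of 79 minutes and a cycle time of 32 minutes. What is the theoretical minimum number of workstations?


Formula: N_min = ceil(Sum of Task Times / Cycle Time)
N_min = ceil(79 min / 32 min) = ceil(2.4688)
N_min = 3 stations

3


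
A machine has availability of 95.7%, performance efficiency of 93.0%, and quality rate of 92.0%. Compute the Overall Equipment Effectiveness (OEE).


Formula: OEE = Availability * Performance * Quality / 10000
A * P = 95.7% * 93.0% / 100 = 89.0%
OEE = 89.0% * 92.0% / 100 = 81.9%

81.9%


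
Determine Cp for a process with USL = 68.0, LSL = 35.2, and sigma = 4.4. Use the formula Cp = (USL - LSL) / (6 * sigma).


Cp = (68.0 - 35.2) / (6 * 4.4)

1.24


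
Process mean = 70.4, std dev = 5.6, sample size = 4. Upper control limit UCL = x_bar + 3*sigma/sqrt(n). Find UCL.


UCL = 70.4 + 3 * 5.6 / sqrt(4)

78.8


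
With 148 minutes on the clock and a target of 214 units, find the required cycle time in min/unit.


Formula: CT = Available Time / Number of Units
CT = 148 min / 214 units
CT = 0.69 min/unit

0.69 min/unit


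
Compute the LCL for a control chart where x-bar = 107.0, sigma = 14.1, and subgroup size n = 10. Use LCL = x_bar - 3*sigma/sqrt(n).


LCL = 107.0 - 3 * 14.1 / sqrt(10)

93.62


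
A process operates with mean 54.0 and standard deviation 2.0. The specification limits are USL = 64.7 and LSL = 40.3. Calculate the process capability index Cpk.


Cpu = (64.7 - 54.0) / (3 * 2.0) = 1.78
Cpl = (54.0 - 40.3) / (3 * 2.0) = 2.28
Cpk = min(1.78, 2.28) = 1.78

1.78


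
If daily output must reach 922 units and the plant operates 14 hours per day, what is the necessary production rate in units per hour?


Formula: Production Rate = Daily Demand / Available Hours
Rate = 922 units/day / 14 hours/day
Rate = 65.9 units/hour

65.9 units/hour


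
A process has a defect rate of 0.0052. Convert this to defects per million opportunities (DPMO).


DPMO = defect_rate * 1000000 = 0.0052 * 1000000

5200


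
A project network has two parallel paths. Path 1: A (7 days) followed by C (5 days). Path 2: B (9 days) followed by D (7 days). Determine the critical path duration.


Path 1 = 7 + 5 = 12 days
Path 2 = 9 + 7 = 16 days
Duration = max(12, 16) = 16 days

16 days


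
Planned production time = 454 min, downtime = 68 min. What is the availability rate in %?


Formula: Availability = (Planned Time - Downtime) / Planned Time * 100
Uptime = 454 - 68 = 386 min
Availability = 386 / 454 * 100 = 85.0%

85.0%


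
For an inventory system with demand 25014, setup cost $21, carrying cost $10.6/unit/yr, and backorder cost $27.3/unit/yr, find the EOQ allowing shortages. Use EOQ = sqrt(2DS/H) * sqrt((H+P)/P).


Formula: EOQ* = sqrt(2DS/H) * sqrt((H+P)/P)
Base EOQ = sqrt(2*25014*21/10.6) = 314.82 units
Correction = sqrt((10.6+27.3)/27.3) = 1.17825
EOQ* = 314.82 * 1.17825 = 370.9 units

370.9 units


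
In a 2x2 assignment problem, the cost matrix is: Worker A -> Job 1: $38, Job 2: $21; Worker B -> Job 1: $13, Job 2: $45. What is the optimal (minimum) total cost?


Option 1: A->1 + B->2 = $38 + $45 = $83
Option 2: A->2 + B->1 = $21 + $13 = $34
Min cost = min($83, $34) = $34

$34


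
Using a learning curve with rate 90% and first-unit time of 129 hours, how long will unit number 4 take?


Formula: T_n = T_1 * (learning_rate)^(log2(n)) where learning_rate = rate/100
Doublings = log2(4) = 2
T_n = 129 * 0.9^2
T_n = 129 * 0.81 = 104.5 hours

104.5 hours


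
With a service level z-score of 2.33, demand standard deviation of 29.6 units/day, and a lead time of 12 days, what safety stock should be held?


Formula: SS = z * sigma_d * sqrt(LT)
sqrt(LT) = sqrt(12) = 3.4641
SS = 2.33 * 29.6 * 3.4641
SS = 238.9 units

238.9 units


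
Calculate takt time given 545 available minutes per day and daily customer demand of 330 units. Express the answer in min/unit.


Formula: Takt Time = Available Production Time / Customer Demand
Takt = 545 min/day / 330 units/day
Takt = 1.65 min/unit

1.65 min/unit


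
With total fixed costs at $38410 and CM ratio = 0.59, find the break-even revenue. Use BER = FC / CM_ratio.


Formula: BER = Fixed Costs / Contribution Margin Ratio
BER = $38410 / 0.59
BER = $65101.69 (to the nearest cent)

$65101.69


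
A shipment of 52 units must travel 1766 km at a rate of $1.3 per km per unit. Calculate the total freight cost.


TC = dist * cost * units = 1766 * 1.3 * 52 = $119381.60

$119381.60


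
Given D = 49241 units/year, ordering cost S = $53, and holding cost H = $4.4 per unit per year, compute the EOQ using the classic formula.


Formula: EOQ = sqrt(2 * D * S / H)
Numerator: 2 * 49241 * 53 = 5219546
2DS/H = 5219546 / 4.4 = 1186260.5
EOQ = sqrt(1186260.5) = 1089.2 units

1089.2 units


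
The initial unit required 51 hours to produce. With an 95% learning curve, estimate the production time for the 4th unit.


Formula: T_n = T_1 * (learning_rate)^(log2(n)) where learning_rate = rate/100
Doublings = log2(4) = 2
T_n = 51 * 0.95^2
T_n = 51 * 0.9025 = 46.0 hours

46.0 hours


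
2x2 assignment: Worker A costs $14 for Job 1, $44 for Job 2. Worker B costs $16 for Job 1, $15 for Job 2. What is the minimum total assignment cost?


Option 1: A->1 + B->2 = $14 + $15 = $29
Option 2: A->2 + B->1 = $44 + $16 = $60
Min cost = min($29, $60) = $29

$29


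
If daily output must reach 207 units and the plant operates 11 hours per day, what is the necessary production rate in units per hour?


Formula: Production Rate = Daily Demand / Available Hours
Rate = 207 units/day / 11 hours/day
Rate = 18.8 units/hour

18.8 units/hour


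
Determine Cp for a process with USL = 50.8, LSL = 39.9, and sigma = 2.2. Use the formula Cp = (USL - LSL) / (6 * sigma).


Cp = (50.8 - 39.9) / (6 * 2.2)

0.83


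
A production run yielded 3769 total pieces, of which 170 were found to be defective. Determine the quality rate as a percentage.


Formula: Quality Rate = Good Pieces / Total Pieces * 100
Good pieces = 3769 - 170 = 3599
QR = 3599 / 3769 * 100 = 95.5%

95.5%


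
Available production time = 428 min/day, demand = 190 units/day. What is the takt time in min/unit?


Formula: Takt Time = Available Production Time / Customer Demand
Takt = 428 min/day / 190 units/day
Takt = 2.25 min/unit

2.25 min/unit


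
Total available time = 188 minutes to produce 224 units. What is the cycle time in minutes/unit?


Formula: CT = Available Time / Number of Units
CT = 188 min / 224 units
CT = 0.84 min/unit

0.84 min/unit


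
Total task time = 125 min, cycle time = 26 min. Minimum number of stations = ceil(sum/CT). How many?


Formula: N_min = ceil(Sum of Task Times / Cycle Time)
N_min = ceil(125 min / 26 min) = ceil(4.8077)
N_min = 5 stations

5


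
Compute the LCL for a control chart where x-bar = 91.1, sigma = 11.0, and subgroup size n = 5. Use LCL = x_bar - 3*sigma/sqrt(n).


LCL = 91.1 - 3 * 11.0 / sqrt(5)

76.34


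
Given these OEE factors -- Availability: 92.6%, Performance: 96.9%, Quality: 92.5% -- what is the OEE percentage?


Formula: OEE = Availability * Performance * Quality / 10000
A * P = 92.6% * 96.9% / 100 = 89.73%
OEE = 89.73% * 92.5% / 100 = 83.0%

83.0%


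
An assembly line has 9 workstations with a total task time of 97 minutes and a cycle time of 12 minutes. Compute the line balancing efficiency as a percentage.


Formula: Efficiency = Sum of Task Times / (N_stations * CT) * 100
Total station capacity = 9 stations * 12 min = 108 min
Efficiency = 97 / 108 * 100 = 89.8%

89.8%


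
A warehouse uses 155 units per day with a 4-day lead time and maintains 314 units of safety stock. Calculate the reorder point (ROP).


Formula: ROP = (Daily Demand * Lead Time) + Safety Stock
Demand during lead time = 155 * 4 = 620 units
ROP = 620 + 314 = 934 units

934 units


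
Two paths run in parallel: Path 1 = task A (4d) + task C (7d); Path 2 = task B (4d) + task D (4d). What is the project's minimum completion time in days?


Path 1 = 4 + 7 = 11 days
Path 2 = 4 + 4 = 8 days
Duration = max(11, 8) = 11 days

11 days


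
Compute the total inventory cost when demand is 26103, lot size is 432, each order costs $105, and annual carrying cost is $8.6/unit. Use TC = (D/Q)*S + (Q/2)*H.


TC = 26103/432 * 105 + 432/2 * 8.6

$8202.08


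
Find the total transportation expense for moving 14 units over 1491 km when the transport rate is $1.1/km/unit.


TC = dist * cost * units = 1491 * 1.1 * 14 = $22961.40

$22961.40


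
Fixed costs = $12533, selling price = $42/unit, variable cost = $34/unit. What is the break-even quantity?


Formula: BEQ = Fixed Costs / (Price - Variable Cost)
Contribution margin = $42 - $34 = $8/unit
BEQ = ceil($12533 / $8/unit) = ceil(1566.62) = 1567 units

1567 units


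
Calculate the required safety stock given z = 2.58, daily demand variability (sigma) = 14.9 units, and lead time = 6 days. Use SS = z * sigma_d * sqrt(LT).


Formula: SS = z * sigma_d * sqrt(LT)
sqrt(LT) = sqrt(6) = 2.4495
SS = 2.58 * 14.9 * 2.4495
SS = 94.2 units

94.2 units


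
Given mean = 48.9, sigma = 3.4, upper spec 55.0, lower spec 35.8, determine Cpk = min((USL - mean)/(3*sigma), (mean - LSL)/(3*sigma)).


Cpu = (55.0 - 48.9) / (3 * 3.4) = 0.6
Cpl = (48.9 - 35.8) / (3 * 3.4) = 1.28
Cpk = min(0.6, 1.28) = 0.6

0.6


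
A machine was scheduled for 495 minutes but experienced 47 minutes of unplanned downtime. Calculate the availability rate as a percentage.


Formula: Availability = (Planned Time - Downtime) / Planned Time * 100
Uptime = 495 - 47 = 448 min
Availability = 448 / 495 * 100 = 90.5%

90.5%


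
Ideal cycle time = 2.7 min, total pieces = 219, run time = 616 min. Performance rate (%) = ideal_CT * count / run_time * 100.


Formula: Performance = (Ideal CT * Total Count) / Run Time * 100
Ideal output time = 2.7 * 219 = 591.3 min
Performance = 591.3 / 616 * 100 = 96.0%

96.0%


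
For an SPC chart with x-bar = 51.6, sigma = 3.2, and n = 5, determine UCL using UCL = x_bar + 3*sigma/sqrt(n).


UCL = 51.6 + 3 * 3.2 / sqrt(5)

55.89


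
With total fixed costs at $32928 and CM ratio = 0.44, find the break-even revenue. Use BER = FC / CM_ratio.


Formula: BER = Fixed Costs / Contribution Margin Ratio
BER = $32928 / 0.44
BER = $74836.36 (to the nearest cent)

$74836.36


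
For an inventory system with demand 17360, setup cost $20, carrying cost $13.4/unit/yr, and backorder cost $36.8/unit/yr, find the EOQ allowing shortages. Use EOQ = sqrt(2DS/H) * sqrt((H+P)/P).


Formula: EOQ* = sqrt(2DS/H) * sqrt((H+P)/P)
Base EOQ = sqrt(2*17360*20/13.4) = 227.64 units
Correction = sqrt((13.4+36.8)/36.8) = 1.16796
EOQ* = 227.64 * 1.16796 = 265.9 units

265.9 units


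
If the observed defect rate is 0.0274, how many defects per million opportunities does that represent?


DPMO = defect_rate * 1000000 = 0.0274 * 1000000

27400


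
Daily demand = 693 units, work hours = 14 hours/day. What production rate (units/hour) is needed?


Formula: Production Rate = Daily Demand / Available Hours
Rate = 693 units/day / 14 hours/day
Rate = 49.5 units/hour

49.5 units/hour


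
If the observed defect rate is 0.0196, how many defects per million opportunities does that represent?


DPMO = defect_rate * 1000000 = 0.0196 * 1000000

19600


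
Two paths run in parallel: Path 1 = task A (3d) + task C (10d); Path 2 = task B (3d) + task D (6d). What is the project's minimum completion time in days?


Path 1 = 3 + 10 = 13 days
Path 2 = 3 + 6 = 9 days
Duration = max(13, 9) = 13 days

13 days


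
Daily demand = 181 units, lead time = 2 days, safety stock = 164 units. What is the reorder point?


Formula: ROP = (Daily Demand * Lead Time) + Safety Stock
Demand during lead time = 181 * 2 = 362 units
ROP = 362 + 164 = 526 units

526 units


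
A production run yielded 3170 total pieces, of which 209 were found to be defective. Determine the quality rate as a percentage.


Formula: Quality Rate = Good Pieces / Total Pieces * 100
Good pieces = 3170 - 209 = 2961
QR = 2961 / 3170 * 100 = 93.4%

93.4%


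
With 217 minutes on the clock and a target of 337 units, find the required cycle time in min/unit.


Formula: CT = Available Time / Number of Units
CT = 217 min / 337 units
CT = 0.64 min/unit

0.64 min/unit


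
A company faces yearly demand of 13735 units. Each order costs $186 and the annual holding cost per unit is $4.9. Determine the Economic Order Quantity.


Formula: EOQ = sqrt(2 * D * S / H)
Numerator: 2 * 13735 * 186 = 5109420
2DS/H = 5109420 / 4.9 = 1042738.8
EOQ = sqrt(1042738.8) = 1021.1 units

1021.1 units


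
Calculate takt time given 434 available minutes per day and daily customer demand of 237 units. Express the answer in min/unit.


Formula: Takt Time = Available Production Time / Customer Demand
Takt = 434 min/day / 237 units/day
Takt = 1.83 min/unit

1.83 min/unit


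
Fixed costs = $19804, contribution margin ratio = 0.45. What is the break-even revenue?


Formula: BER = Fixed Costs / Contribution Margin Ratio
BER = $19804 / 0.45
BER = $44008.89 (to the nearest cent)

$44008.89


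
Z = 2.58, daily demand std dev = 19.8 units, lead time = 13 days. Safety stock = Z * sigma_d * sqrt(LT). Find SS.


Formula: SS = z * sigma_d * sqrt(LT)
sqrt(LT) = sqrt(13) = 3.6056
SS = 2.58 * 19.8 * 3.6056
SS = 184.2 units

184.2 units


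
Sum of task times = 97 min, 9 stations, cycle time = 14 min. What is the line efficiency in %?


Formula: Efficiency = Sum of Task Times / (N_stations * CT) * 100
Total station capacity = 9 stations * 14 min = 126 min
Efficiency = 97 / 126 * 100 = 77.0%

77.0%


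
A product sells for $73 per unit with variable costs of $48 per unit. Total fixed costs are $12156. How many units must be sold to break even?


Formula: BEQ = Fixed Costs / (Price - Variable Cost)
Contribution margin = $73 - $48 = $25/unit
BEQ = ceil($12156 / $25/unit) = ceil(486.24) = 487 units

487 units


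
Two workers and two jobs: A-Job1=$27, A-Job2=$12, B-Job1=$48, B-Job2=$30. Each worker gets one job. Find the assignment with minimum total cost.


Option 1: A->1 + B->2 = $27 + $30 = $57
Option 2: A->2 + B->1 = $12 + $48 = $60
Min cost = min($57, $60) = $57

$57


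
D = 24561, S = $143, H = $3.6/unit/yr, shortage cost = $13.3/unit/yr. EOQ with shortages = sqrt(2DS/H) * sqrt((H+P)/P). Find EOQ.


Formula: EOQ* = sqrt(2DS/H) * sqrt((H+P)/P)
Base EOQ = sqrt(2*24561*143/3.6) = 1396.87 units
Correction = sqrt((3.6+13.3)/13.3) = 1.12724
EOQ* = 1396.87 * 1.12724 = 1574.6 units

1574.6 units


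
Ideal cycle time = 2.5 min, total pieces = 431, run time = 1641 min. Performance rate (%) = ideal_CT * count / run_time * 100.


Formula: Performance = (Ideal CT * Total Count) / Run Time * 100
Ideal output time = 2.5 * 431 = 1077.5 min
Performance = 1077.5 / 1641 * 100 = 65.7%

65.7%


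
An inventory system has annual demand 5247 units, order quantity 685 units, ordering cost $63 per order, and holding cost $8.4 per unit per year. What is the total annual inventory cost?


TC = 5247/685 * 63 + 685/2 * 8.4

$3359.57


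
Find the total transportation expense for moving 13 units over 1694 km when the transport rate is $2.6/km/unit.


TC = dist * cost * units = 1694 * 2.6 * 13 = $57257.20

$57257.20


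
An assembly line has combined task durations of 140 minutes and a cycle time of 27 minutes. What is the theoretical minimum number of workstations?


Formula: N_min = ceil(Sum of Task Times / Cycle Time)
N_min = ceil(140 min / 27 min) = ceil(5.1852)
N_min = 6 stations

6


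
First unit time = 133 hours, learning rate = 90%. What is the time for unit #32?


Formula: T_n = T_1 * (learning_rate)^(log2(n)) where learning_rate = rate/100
Doublings = log2(32) = 5
T_n = 133 * 0.9^5
T_n = 133 * 0.5905 = 78.5 hours

78.5 hours


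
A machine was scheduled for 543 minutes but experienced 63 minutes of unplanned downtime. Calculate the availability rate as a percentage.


Formula: Availability = (Planned Time - Downtime) / Planned Time * 100
Uptime = 543 - 63 = 480 min
Availability = 480 / 543 * 100 = 88.4%

88.4%


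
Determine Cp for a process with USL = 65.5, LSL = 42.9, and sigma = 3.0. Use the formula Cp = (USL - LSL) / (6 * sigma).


Cp = (65.5 - 42.9) / (6 * 3.0)

1.26


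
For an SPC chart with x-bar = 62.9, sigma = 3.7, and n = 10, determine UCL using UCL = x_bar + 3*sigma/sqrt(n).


UCL = 62.9 + 3 * 3.7 / sqrt(10)

66.41


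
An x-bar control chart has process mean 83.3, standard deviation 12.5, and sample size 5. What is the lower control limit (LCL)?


LCL = 83.3 - 3 * 12.5 / sqrt(5)

66.53


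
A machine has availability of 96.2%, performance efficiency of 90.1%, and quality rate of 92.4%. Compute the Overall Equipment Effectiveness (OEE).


Formula: OEE = Availability * Performance * Quality / 10000
A * P = 96.2% * 90.1% / 100 = 86.68%
OEE = 86.68% * 92.4% / 100 = 80.1%

80.1%


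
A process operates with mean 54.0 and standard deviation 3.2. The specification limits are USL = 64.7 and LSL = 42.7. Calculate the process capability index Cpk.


Cpu = (64.7 - 54.0) / (3 * 3.2) = 1.11
Cpl = (54.0 - 42.7) / (3 * 3.2) = 1.18
Cpk = min(1.11, 1.18) = 1.11

1.11


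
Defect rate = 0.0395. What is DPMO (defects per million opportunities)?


DPMO = defect_rate * 1000000 = 0.0395 * 1000000

39500


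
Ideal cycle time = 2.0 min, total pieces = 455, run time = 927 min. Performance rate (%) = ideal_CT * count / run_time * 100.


Formula: Performance = (Ideal CT * Total Count) / Run Time * 100
Ideal output time = 2.0 * 455 = 910.0 min
Performance = 910.0 / 927 * 100 = 98.2%

98.2%


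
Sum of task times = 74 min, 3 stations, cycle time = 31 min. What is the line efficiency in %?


Formula: Efficiency = Sum of Task Times / (N_stations * CT) * 100
Total station capacity = 3 stations * 31 min = 93 min
Efficiency = 74 / 93 * 100 = 79.6%

79.6%


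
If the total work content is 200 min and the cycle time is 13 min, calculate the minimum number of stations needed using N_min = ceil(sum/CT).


Formula: N_min = ceil(Sum of Task Times / Cycle Time)
N_min = ceil(200 min / 13 min) = ceil(15.3846)
N_min = 16 stations

16


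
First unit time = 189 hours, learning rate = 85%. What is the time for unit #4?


Formula: T_n = T_1 * (learning_rate)^(log2(n)) where learning_rate = rate/100
Doublings = log2(4) = 2
T_n = 189 * 0.85^2
T_n = 189 * 0.7225 = 136.6 hours

136.6 hours


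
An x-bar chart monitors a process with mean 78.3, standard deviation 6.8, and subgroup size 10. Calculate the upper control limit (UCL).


UCL = 78.3 + 3 * 6.8 / sqrt(10)

84.75


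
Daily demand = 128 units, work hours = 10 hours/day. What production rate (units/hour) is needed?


Formula: Production Rate = Daily Demand / Available Hours
Rate = 128 units/day / 10 hours/day
Rate = 12.8 units/hour

12.8 units/hour


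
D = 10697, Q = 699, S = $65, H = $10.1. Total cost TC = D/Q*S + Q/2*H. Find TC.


TC = 10697/699 * 65 + 699/2 * 10.1

$4524.66


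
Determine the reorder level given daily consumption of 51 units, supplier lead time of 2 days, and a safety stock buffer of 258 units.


Formula: ROP = (Daily Demand * Lead Time) + Safety Stock
Demand during lead time = 51 * 2 = 102 units
ROP = 102 + 258 = 360 units

360 units


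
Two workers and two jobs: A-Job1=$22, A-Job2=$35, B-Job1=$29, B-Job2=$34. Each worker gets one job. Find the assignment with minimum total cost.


Option 1: A->1 + B->2 = $22 + $34 = $56
Option 2: A->2 + B->1 = $35 + $29 = $64
Min cost = min($56, $64) = $56

$56


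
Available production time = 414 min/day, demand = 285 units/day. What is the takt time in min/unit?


Formula: Takt Time = Available Production Time / Customer Demand
Takt = 414 min/day / 285 units/day
Takt = 1.45 min/unit

1.45 min/unit


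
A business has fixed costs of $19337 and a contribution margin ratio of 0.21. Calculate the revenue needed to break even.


Formula: BER = Fixed Costs / Contribution Margin Ratio
BER = $19337 / 0.21
BER = $92080.95 (to the nearest cent)

$92080.95


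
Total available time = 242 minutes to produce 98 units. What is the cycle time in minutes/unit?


Formula: CT = Available Time / Number of Units
CT = 242 min / 98 units
CT = 2.47 min/unit

2.47 min/unit


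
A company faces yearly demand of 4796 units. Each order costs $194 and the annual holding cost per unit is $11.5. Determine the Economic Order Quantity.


Formula: EOQ = sqrt(2 * D * S / H)
Numerator: 2 * 4796 * 194 = 1860848
2DS/H = 1860848 / 11.5 = 161812.9
EOQ = sqrt(161812.9) = 402.3 units

402.3 units


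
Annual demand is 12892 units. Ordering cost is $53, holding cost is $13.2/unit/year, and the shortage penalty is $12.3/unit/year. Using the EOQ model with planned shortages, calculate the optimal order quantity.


Formula: EOQ* = sqrt(2DS/H) * sqrt((H+P)/P)
Base EOQ = sqrt(2*12892*53/13.2) = 321.76 units
Correction = sqrt((13.2+12.3)/12.3) = 1.43985
EOQ* = 321.76 * 1.43985 = 463.3 units

463.3 units


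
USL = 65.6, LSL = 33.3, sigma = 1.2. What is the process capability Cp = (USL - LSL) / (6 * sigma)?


Cp = (65.6 - 33.3) / (6 * 1.2)

4.49


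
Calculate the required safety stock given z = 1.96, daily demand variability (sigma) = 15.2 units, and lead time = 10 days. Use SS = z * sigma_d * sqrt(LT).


Formula: SS = z * sigma_d * sqrt(LT)
sqrt(LT) = sqrt(10) = 3.1623
SS = 1.96 * 15.2 * 3.1623
SS = 94.2 units

94.2 units


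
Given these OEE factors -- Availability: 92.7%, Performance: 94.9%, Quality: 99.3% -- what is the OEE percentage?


Formula: OEE = Availability * Performance * Quality / 10000
A * P = 92.7% * 94.9% / 100 = 87.97%
OEE = 87.97% * 99.3% / 100 = 87.4%

87.4%


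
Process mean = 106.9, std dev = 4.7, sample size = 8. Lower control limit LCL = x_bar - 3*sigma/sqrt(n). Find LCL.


LCL = 106.9 - 3 * 4.7 / sqrt(8)

101.91


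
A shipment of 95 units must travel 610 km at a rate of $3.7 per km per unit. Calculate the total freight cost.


TC = dist * cost * units = 610 * 3.7 * 95 = $214415.00

$214415.00


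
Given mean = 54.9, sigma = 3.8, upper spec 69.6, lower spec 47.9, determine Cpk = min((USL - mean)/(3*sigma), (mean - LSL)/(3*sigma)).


Cpu = (69.6 - 54.9) / (3 * 3.8) = 1.29
Cpl = (54.9 - 47.9) / (3 * 3.8) = 0.61
Cpk = min(1.29, 0.61) = 0.61

0.61


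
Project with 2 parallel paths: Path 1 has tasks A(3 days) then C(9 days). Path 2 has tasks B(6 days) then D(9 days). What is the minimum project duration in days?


Path 1 = 3 + 9 = 12 days
Path 2 = 6 + 9 = 15 days
Duration = max(12, 15) = 15 days

15 days


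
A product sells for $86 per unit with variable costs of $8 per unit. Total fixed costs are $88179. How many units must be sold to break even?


Formula: BEQ = Fixed Costs / (Price - Variable Cost)
Contribution margin = $86 - $8 = $78/unit
BEQ = ceil($88179 / $78/unit) = ceil(1130.5) = 1131 units

1131 units


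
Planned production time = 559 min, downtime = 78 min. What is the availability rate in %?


Formula: Availability = (Planned Time - Downtime) / Planned Time * 100
Uptime = 559 - 78 = 481 min
Availability = 481 / 559 * 100 = 86.0%

86.0%


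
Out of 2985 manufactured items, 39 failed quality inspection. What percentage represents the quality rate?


Formula: Quality Rate = Good Pieces / Total Pieces * 100
Good pieces = 2985 - 39 = 2946
QR = 2946 / 2985 * 100 = 98.7%

98.7%


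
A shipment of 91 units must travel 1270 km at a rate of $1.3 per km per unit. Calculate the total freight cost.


TC = dist * cost * units = 1270 * 1.3 * 91 = $150241.00

$150241.00


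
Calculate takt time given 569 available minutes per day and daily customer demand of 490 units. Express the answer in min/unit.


Formula: Takt Time = Available Production Time / Customer Demand
Takt = 569 min/day / 490 units/day
Takt = 1.16 min/unit

1.16 min/unit


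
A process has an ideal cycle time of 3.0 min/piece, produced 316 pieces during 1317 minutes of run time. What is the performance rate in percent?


Formula: Performance = (Ideal CT * Total Count) / Run Time * 100
Ideal output time = 3.0 * 316 = 948.0 min
Performance = 948.0 / 1317 * 100 = 72.0%

72.0%


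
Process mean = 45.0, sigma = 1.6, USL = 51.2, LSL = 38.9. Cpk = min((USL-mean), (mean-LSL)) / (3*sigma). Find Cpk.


Cpu = (51.2 - 45.0) / (3 * 1.6) = 1.29
Cpl = (45.0 - 38.9) / (3 * 1.6) = 1.27
Cpk = min(1.29, 1.27) = 1.27

1.27


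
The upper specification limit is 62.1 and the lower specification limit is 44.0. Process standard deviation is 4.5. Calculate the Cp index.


Cp = (62.1 - 44.0) / (6 * 4.5)

0.67


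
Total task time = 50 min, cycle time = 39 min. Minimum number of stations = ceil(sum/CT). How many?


Formula: N_min = ceil(Sum of Task Times / Cycle Time)
N_min = ceil(50 min / 39 min) = ceil(1.2821)
N_min = 2 stations

2


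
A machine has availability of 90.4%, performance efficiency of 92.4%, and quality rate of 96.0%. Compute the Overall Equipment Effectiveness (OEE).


Formula: OEE = Availability * Performance * Quality / 10000
A * P = 90.4% * 92.4% / 100 = 83.53%
OEE = 83.53% * 96.0% / 100 = 80.2%

80.2%


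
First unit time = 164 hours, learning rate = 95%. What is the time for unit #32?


Formula: T_n = T_1 * (learning_rate)^(log2(n)) where learning_rate = rate/100
Doublings = log2(32) = 5
T_n = 164 * 0.95^5
T_n = 164 * 0.7738 = 126.9 hours

126.9 hours


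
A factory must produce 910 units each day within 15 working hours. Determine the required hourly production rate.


Formula: Production Rate = Daily Demand / Available Hours
Rate = 910 units/day / 15 hours/day
Rate = 60.7 units/hour

60.7 units/hour


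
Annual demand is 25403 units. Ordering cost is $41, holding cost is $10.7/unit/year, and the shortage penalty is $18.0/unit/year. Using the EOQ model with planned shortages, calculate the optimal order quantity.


Formula: EOQ* = sqrt(2DS/H) * sqrt((H+P)/P)
Base EOQ = sqrt(2*25403*41/10.7) = 441.22 units
Correction = sqrt((10.7+18.0)/18.0) = 1.26271
EOQ* = 441.22 * 1.26271 = 557.1 units

557.1 units


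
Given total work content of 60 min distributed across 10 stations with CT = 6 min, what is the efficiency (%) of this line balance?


Formula: Efficiency = Sum of Task Times / (N_stations * CT) * 100
Total station capacity = 10 stations * 6 min = 60 min
Efficiency = 60 / 60 * 100 = 100.0%

100.0%


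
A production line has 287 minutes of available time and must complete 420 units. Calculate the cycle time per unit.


Formula: CT = Available Time / Number of Units
CT = 287 min / 420 units
CT = 0.68 min/unit

0.68 min/unit


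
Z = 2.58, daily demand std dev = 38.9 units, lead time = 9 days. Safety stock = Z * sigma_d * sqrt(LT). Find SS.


Formula: SS = z * sigma_d * sqrt(LT)
sqrt(LT) = sqrt(9) = 3.0
SS = 2.58 * 38.9 * 3.0
SS = 301.1 units

301.1 units


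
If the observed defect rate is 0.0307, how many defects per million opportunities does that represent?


DPMO = defect_rate * 1000000 = 0.0307 * 1000000

30700


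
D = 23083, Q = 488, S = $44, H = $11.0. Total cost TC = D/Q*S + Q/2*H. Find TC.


TC = 23083/488 * 44 + 488/2 * 11.0

$4765.25


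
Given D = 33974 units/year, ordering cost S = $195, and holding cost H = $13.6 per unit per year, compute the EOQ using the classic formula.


Formula: EOQ = sqrt(2 * D * S / H)
Numerator: 2 * 33974 * 195 = 13249860
2DS/H = 13249860 / 13.6 = 974254.4
EOQ = sqrt(974254.4) = 987.0 units

987.0 units


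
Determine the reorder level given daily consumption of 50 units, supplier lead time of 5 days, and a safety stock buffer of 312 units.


Formula: ROP = (Daily Demand * Lead Time) + Safety Stock
Demand during lead time = 50 * 5 = 250 units
ROP = 250 + 312 = 562 units

562 units


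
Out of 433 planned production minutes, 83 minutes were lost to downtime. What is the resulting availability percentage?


Formula: Availability = (Planned Time - Downtime) / Planned Time * 100
Uptime = 433 - 83 = 350 min
Availability = 350 / 433 * 100 = 80.8%

80.8%


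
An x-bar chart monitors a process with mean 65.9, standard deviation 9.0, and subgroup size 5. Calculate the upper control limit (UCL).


UCL = 65.9 + 3 * 9.0 / sqrt(5)

77.97


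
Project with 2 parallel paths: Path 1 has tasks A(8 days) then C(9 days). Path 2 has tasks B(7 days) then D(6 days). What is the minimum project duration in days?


Path 1 = 8 + 9 = 17 days
Path 2 = 7 + 6 = 13 days
Duration = max(17, 13) = 17 days

17 days


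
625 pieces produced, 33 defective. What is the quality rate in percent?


Formula: Quality Rate = Good Pieces / Total Pieces * 100
Good pieces = 625 - 33 = 592
QR = 592 / 625 * 100 = 94.7%

94.7%


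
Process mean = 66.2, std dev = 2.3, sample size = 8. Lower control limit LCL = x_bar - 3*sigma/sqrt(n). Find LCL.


LCL = 66.2 - 3 * 2.3 / sqrt(8)

63.76


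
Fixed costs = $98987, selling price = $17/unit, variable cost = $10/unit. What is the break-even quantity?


Formula: BEQ = Fixed Costs / (Price - Variable Cost)
Contribution margin = $17 - $10 = $7/unit
BEQ = ceil($98987 / $7/unit) = ceil(14141.0) = 14141 units

14141 units


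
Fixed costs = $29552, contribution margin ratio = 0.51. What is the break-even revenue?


Formula: BER = Fixed Costs / Contribution Margin Ratio
BER = $29552 / 0.51
BER = $57945.10 (to the nearest cent)

$57945.10


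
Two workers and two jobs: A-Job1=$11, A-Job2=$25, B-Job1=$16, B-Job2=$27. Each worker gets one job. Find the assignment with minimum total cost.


Option 1: A->1 + B->2 = $11 + $27 = $38
Option 2: A->2 + B->1 = $25 + $16 = $41
Min cost = min($38, $41) = $38

$38


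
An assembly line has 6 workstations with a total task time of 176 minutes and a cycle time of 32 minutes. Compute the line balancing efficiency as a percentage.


Formula: Efficiency = Sum of Task Times / (N_stations * CT) * 100
Total station capacity = 6 stations * 32 min = 192 min
Efficiency = 176 / 192 * 100 = 91.7%

91.7%


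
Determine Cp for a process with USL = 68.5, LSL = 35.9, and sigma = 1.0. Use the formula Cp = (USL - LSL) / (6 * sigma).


Cp = (68.5 - 35.9) / (6 * 1.0)

5.43


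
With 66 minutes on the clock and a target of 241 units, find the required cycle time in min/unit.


Formula: CT = Available Time / Number of Units
CT = 66 min / 241 units
CT = 0.27 min/unit

0.27 min/unit


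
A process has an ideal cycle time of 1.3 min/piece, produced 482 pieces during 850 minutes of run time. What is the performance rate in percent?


Formula: Performance = (Ideal CT * Total Count) / Run Time * 100
Ideal output time = 1.3 * 482 = 626.6 min
Performance = 626.6 / 850 * 100 = 73.7%

73.7%


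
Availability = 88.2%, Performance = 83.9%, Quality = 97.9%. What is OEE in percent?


Formula: OEE = Availability * Performance * Quality / 10000
A * P = 88.2% * 83.9% / 100 = 74.0%
OEE = 74.0% * 97.9% / 100 = 72.4%

72.4%


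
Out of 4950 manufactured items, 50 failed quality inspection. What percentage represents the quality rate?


Formula: Quality Rate = Good Pieces / Total Pieces * 100
Good pieces = 4950 - 50 = 4900
QR = 4900 / 4950 * 100 = 99.0%

99.0%


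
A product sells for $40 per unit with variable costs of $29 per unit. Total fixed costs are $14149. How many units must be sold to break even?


Formula: BEQ = Fixed Costs / (Price - Variable Cost)
Contribution margin = $40 - $29 = $11/unit
BEQ = ceil($14149 / $11/unit) = ceil(1286.27) = 1287 units

1287 units


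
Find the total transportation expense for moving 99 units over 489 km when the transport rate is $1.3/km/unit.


TC = dist * cost * units = 489 * 1.3 * 99 = $62934.30

$62934.30


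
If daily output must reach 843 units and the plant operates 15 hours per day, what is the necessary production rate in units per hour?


Formula: Production Rate = Daily Demand / Available Hours
Rate = 843 units/day / 15 hours/day
Rate = 56.2 units/hour

56.2 units/hour


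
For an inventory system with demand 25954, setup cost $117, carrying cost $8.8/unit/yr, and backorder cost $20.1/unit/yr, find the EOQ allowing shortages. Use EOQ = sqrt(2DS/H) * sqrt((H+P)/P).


Formula: EOQ* = sqrt(2DS/H) * sqrt((H+P)/P)
Base EOQ = sqrt(2*25954*117/8.8) = 830.75 units
Correction = sqrt((8.8+20.1)/20.1) = 1.19909
EOQ* = 830.75 * 1.19909 = 996.1 units

996.1 units


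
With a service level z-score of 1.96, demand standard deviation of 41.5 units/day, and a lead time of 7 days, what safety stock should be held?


Formula: SS = z * sigma_d * sqrt(LT)
sqrt(LT) = sqrt(7) = 2.6458
SS = 1.96 * 41.5 * 2.6458
SS = 215.2 units

215.2 units


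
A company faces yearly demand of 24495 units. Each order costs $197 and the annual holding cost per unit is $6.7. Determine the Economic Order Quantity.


Formula: EOQ = sqrt(2 * D * S / H)
Numerator: 2 * 24495 * 197 = 9651030
2DS/H = 9651030 / 6.7 = 1440452.2
EOQ = sqrt(1440452.2) = 1200.2 units

1200.2 units


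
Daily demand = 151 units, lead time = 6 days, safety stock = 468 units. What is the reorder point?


Formula: ROP = (Daily Demand * Lead Time) + Safety Stock
Demand during lead time = 151 * 6 = 906 units
ROP = 906 + 468 = 1374 units

1374 units


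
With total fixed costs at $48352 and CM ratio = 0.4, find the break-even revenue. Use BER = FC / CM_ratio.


Formula: BER = Fixed Costs / Contribution Margin Ratio
BER = $48352 / 0.4
BER = $120880.00 (to the nearest cent)

$120880.00


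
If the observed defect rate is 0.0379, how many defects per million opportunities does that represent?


DPMO = defect_rate * 1000000 = 0.0379 * 1000000

37900
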